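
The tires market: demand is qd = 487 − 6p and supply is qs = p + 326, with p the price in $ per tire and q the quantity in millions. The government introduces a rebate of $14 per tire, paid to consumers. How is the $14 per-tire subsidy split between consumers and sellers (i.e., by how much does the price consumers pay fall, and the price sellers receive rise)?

Consumers gain $2 per tire; sellers gain $12 per tire.

Without the subsidy, 487 − 6p = p + 326 gives 7p = 161, so p* = $23 and q* = 349.
With a per-unit subsidy paid to consumers, each effectively pays p − 14, so demand becomes qd = 487 − 6(p − 14).
Solving gives q = 361 with consumers paying $21 and sellers receiving $35 (the $14 wedge).
Gain to consumers: $2; to sellers: $12. (They sum to $14.)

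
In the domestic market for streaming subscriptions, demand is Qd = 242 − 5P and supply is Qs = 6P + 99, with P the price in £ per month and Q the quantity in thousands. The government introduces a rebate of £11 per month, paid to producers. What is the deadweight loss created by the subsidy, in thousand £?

Before the subsidy: set 242 − 5P = 6P + 99 → P* = £13, Q* = 177.
With a per-unit subsidy paid to producers, each receives P + 11 per unit sold, so supply becomes Qs = 6(P + 11) + 99.
New equilibrium: buyers pay £7, producers receive £18, Q = 207. (Wedge: Pb − Ps = −11.)
Quantity rises by |ΔQ| = |177 − 207| = 30.
DWL = ½ · t · |ΔQ| = ½ · 11 · 30 = £165.

Deadweight loss = £165 thousand.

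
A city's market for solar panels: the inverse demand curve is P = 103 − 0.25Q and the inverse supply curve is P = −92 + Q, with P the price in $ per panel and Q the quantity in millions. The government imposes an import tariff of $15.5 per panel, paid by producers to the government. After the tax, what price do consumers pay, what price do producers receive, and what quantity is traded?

Inverting to Q(P) form: Qd = 412 − 4P; Qs = P + 92.
Without the tax, 412 − 4P = P + 92 gives 5P = 320, so P* = $64 and Q* = 156.
With the tax collected from producers, supply shifts: Qs = (P − 15.5) + 92.
New equilibrium: consumers pay $67.1, producers receive $51.6, Q = 143.6. (Wedge: Pb − Ps = 15.5.)
The less price-elastic side of the market bears the larger share of a per-unit tax.

Consumers pay $67.1; producers receive $51.6; quantity = 143.6.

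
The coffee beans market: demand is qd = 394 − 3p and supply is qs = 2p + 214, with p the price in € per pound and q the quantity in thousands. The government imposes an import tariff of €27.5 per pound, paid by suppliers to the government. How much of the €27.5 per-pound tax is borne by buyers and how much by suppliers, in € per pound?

Buyers bear €11 per pound; suppliers bear €16.5 per pound.

Without the tax, 394 − 3p = 2p + 214 gives 5p = 180, so p* = €36 and q* = 286.
With the tax collected from suppliers, supply shifts: qs = 2(p − 27.5) + 214.
Solving gives q = 253 with buyers paying €47 and suppliers receiving €19.5 (the €27.5 wedge).
Burden on buyers: €11; on suppliers: €16.5. (They sum to €27.5.)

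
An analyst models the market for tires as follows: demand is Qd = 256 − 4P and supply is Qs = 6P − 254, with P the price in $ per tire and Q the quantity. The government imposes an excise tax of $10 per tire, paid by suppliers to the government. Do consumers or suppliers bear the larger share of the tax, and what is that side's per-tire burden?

Consumers bear the larger share: $6 per tire.

Without the tax, 256 − 4P = 6P − 254 gives 10P = 510, so P* = $51 and Q* = 52.
With the tax collected from suppliers, supply shifts: Qs = 6(P − 10) − 254.
Solving gives Q = 28 with consumers paying $57 and suppliers receiving $47 (the $10 wedge).
Per-tire burden: consumers $6, suppliers $4.
Consumers take the larger share because demand is less price-elastic here (demand slope 4 vs supply slope 6).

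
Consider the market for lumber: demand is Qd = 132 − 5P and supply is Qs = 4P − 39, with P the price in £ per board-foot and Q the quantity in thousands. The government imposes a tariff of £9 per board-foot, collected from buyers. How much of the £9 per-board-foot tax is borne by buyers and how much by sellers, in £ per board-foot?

Buyers bear £4 per board-foot; sellers bear £5 per board-foot.

Without the tax, 132 − 5P = 4P − 39 gives 9P = 171, so P* = £19 and Q* = 37.
With the tax collected from buyers, demand (in seller-price terms) shifts: Qd = 132 − 5(P + 9).
New equilibrium: buyers pay £23, sellers receive £14, Q = 17. (Wedge: Pb − Ps = 9.)
Burden on buyers: £4; on sellers: £5. (They sum to £9.)
The less price-elastic side of the market bears the larger share of a per-unit tax.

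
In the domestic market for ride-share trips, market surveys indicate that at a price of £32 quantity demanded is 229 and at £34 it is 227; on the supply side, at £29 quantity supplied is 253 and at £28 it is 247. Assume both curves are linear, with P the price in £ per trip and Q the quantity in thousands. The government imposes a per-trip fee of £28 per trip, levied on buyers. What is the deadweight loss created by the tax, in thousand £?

Demand slope: (227 − 229)/(34 − 32) = -1, so Qd = 261 − P.
Supply slope: (247 − 253)/(28 − 29) = 6, so Qs = 6P + 79.
Without the tax, 261 − P = 6P + 79 gives 7P = 182, so P* = £26 and Q* = 235.
With the tax collected from buyers, demand (in seller-price terms) shifts: Qd = 261 − (P + 28).
Solving gives Q = 211 with buyers paying £50 and producers receiving £22 (the £28 wedge).
Quantity falls by |ΔQ| = |235 − 211| = 24.
DWL = ½ · t · |ΔQ| = ½ · 28 · 24 = £336.

Deadweight loss = £336 thousand.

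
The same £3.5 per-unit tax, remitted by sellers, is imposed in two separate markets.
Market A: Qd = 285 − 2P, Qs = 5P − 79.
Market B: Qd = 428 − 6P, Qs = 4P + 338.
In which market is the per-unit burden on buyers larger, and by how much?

Market A, by £1.1.

Market A: pre-tax P* = £52, Q* = 181; post-tax Q = 176; per-unit burden on buyers = £2.5.
Market B: pre-tax P* = £9, Q* = 374; post-tax Q = 365.6; per-unit burden on buyers = £1.4.
Difference: £2.5 vs £1.4 → market A is larger by £1.1.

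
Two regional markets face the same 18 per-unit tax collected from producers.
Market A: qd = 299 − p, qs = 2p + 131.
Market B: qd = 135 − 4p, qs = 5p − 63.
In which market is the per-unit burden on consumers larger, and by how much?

Market A: pre-tax p* = 56, q* = 243; post-tax q = 231; per-unit burden on consumers = 12.
Market B: pre-tax p* = 22, q* = 47; post-tax q = 7; per-unit burden on consumers = 10.
Difference: 12 vs 10 → market A is larger by 2.

Market A, by 2.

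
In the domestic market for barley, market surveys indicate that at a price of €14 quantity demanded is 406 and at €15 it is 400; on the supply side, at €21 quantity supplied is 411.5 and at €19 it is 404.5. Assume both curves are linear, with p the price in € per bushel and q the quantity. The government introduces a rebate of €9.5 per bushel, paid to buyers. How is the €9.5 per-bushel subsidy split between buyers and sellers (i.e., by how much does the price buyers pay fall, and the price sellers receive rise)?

Demand slope: (400 − 406)/(15 − 14) = -6, so qd = 490 − 6p.
Supply slope: (404.5 − 411.5)/(19 − 21) = 3.5, so qs = 3.5p + 338.
Without the subsidy, 490 − 6p = 3.5p + 338 gives 9.5p = 152, so p* = €16 and q* = 394.
With a per-unit subsidy paid to buyers, each effectively pays p − 9.5, so demand becomes qd = 490 − 6(p − 9.5).
New equilibrium: buyers pay €12.5, sellers receive €22, q = 415. (Wedge: pb − ps = −9.5.)
Gain to buyers: €3.5; to sellers: €6. (They sum to €9.5.)

Buyers gain €3.5 per bushel; sellers gain €6 per bushel.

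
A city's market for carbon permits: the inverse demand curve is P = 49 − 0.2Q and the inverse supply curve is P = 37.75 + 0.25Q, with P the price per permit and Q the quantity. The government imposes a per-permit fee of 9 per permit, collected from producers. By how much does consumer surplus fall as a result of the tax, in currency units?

Consumer surplus falls by 60.

Inverting to Q(P) form: Qd = 245 − 5P; Qs = 4P − 151.
Before the tax: set 245 − 5P = 4P − 151 → P* = 44, Q* = 25.
With the tax collected from producers, supply shifts: Qs = 4(P − 9) − 151.
New equilibrium: consumers pay 48, producers receive 39, Q = 5. (Wedge: Pb − Ps = 9.)
ΔCS is the trapezoid between Q = 5 and Q = 25 of height 4: ½ · (25 + 5) · 4 = 60.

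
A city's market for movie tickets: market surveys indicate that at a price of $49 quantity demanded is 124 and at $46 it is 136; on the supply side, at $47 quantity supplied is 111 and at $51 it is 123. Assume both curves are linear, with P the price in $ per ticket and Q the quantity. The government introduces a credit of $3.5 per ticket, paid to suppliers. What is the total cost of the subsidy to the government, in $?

Government outlay = $441.

Demand slope: (136 − 124)/(46 − 49) = -4, so Qd = 320 − 4P.
Supply slope: (123 − 111)/(51 − 47) = 3, so Qs = 3P − 30.
Before the subsidy: set 320 − 4P = 3P − 30 → P* = $50, Q* = 120.
With a per-unit subsidy paid to suppliers, each receives P + 3.5 per unit sold, so supply becomes Qs = 3(P + 3.5) − 30.
Solving gives Q = 126 with buyers paying $48.5 and suppliers receiving $52 (the $3.5 wedge).
Outlay = t · Q = 3.5 · 126 = $441.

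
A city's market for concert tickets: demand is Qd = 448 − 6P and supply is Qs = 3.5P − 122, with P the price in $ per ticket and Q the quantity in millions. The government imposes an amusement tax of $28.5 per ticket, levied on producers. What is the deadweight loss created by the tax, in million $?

Deadweight loss = $897.75 million.

Before the tax: set 448 − 6P = 3.5P − 122 → P* = $60, Q* = 88.
With the tax collected from producers, supply shifts: Qs = 3.5(P − 28.5) − 122.
New equilibrium: buyers pay $70.5, producers receive $42, Q = 25. (Wedge: Pb − Ps = 28.5.)
Quantity falls by |ΔQ| = |88 − 25| = 63.
DWL = ½ · t · |ΔQ| = ½ · 28.5 · 63 = $897.75.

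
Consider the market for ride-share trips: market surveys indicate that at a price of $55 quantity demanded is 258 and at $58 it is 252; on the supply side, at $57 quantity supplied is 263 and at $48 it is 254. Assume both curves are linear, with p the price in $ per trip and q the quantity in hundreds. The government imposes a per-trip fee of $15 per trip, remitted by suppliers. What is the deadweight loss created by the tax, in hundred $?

Deadweight loss = $75 hundred.

Demand slope: (252 − 258)/(58 − 55) = -2, so qd = 368 − 2p.
Supply slope: (254 − 263)/(48 − 57) = 1, so qs = p + 206.
Before the tax: set 368 − 2p = p + 206 → p* = $54, q* = 260.
With the tax collected from suppliers, supply shifts: qs = (p − 15) + 206.
New equilibrium: consumers pay $59, suppliers receive $44, q = 250. (Wedge: pb − ps = 15.)
Quantity falls by |ΔQ| = |260 − 250| = 10.
DWL = ½ · t · |ΔQ| = ½ · 15 · 10 = $75.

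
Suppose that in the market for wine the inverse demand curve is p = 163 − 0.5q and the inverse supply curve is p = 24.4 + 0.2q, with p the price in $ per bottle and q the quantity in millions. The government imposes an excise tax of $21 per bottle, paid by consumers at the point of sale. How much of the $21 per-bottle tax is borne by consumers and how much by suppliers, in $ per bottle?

Rewrite in direct form: qd = 326 − 2p and qs = 5p − 122.
Without the tax, 326 − 2p = 5p − 122 gives 7p = 448, so p* = $64 and q* = 198.
With the tax collected from consumers, demand (in seller-price terms) shifts: qd = 326 − 2(p + 21).
New equilibrium: consumers pay $79, suppliers receive $58, q = 168. (Wedge: pb − ps = 21.)
Burden on consumers: $15; on suppliers: $6. (They sum to $21.)
The less price-elastic side of the market bears the larger share of a per-unit tax.

Consumers bear $15 per bottle; suppliers bear $6 per bottle.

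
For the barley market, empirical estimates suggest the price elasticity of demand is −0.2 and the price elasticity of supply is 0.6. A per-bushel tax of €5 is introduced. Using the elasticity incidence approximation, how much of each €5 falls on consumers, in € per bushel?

Consumers bear ≈ €3.75 per bushel.

Incidence ratio: consumers' share ≈ εs / (εs + |εd|) = 0.6 / (0.6 + 0.2) = 0.75.
So consumers bear ≈ 0.75 × €5 = €3.75; sellers bear €1.25.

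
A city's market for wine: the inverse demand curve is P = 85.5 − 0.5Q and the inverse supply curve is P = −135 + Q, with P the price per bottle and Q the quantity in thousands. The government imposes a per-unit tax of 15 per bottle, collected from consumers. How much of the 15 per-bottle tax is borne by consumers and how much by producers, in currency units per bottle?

Consumers bear 5 per bottle; producers bear 10 per bottle.

Inverting to Q(P) form: Qd = 171 − 2P; Qs = P + 135.
Before the tax: set 171 − 2P = P + 135 → P* = 12, Q* = 147.
With the tax collected from consumers, demand (in seller-price terms) shifts: Qd = 171 − 2(P + 15).
New equilibrium: consumers pay 17, producers receive 2, Q = 137. (Wedge: Pb − Ps = 15.)
Burden on consumers: 5; on producers: 10. (They sum to 15.)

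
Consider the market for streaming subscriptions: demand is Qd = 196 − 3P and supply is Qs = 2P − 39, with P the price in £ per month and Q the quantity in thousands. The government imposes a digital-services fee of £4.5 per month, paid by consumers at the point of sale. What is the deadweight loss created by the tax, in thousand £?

Deadweight loss = £12.15 thousand.

Before the tax: set 196 − 3P = 2P − 39 → P* = £47, Q* = 55.
With the tax collected from consumers, demand (in seller-price terms) shifts: Qd = 196 − 3(P + 4.5).
New equilibrium: consumers pay £48.8, sellers receive £44.3, Q = 49.6. (Wedge: Pb − Ps = 4.5.)
Quantity falls by |ΔQ| = |55 − 49.6| = 5.4.
DWL = ½ · t · |ΔQ| = ½ · 4.5 · 5.4 = £12.15.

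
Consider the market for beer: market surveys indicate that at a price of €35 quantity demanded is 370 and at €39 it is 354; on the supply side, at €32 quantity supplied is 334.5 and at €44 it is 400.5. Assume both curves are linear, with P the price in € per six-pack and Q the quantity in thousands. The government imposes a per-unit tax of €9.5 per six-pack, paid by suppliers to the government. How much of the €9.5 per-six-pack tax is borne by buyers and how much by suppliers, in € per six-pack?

Buyers bear €5.5 per six-pack; suppliers bear €4 per six-pack.

Demand slope: (354 − 370)/(39 − 35) = -4, so Qd = 510 − 4P.
Supply slope: (400.5 − 334.5)/(44 − 32) = 5.5, so Qs = 5.5P + 158.5.
Without the tax, 510 − 4P = 5.5P + 158.5 gives 9.5P = 351.5, so P* = €37 and Q* = 362.
With the tax collected from suppliers, supply shifts: Qs = 5.5(P − 9.5) + 158.5.
Solving gives Q = 340 with buyers paying €42.5 and suppliers receiving €33 (the €9.5 wedge).
Burden on buyers: €5.5; on suppliers: €4. (They sum to €9.5.)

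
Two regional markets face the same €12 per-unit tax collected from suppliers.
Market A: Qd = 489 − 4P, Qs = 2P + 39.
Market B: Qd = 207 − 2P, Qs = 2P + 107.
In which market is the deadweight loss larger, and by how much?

Market A: pre-tax P* = €75, Q* = 189; post-tax Q = 173; deadweight loss = €96.
Market B: pre-tax P* = €25, Q* = 157; post-tax Q = 145; deadweight loss = €72.
Difference: €96 vs €72 → market A is larger by €24.

Market A, by €24.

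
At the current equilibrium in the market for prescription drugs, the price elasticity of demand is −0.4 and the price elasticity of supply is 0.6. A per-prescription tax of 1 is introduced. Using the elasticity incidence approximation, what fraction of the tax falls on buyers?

Incidence ratio: buyers' share ≈ εs / (εs + |εd|) = 0.6 / (0.6 + 0.4) = 0.6.
Supply is the more elastic side, so buyers bear the larger share.

Buyers' share ≈ 0.6.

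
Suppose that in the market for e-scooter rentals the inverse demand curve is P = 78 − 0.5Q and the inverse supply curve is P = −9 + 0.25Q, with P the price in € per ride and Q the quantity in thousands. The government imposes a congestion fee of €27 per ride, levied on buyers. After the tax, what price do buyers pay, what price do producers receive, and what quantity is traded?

Buyers pay €38; producers receive €11; quantity = 80.

Rewrite in direct form: Qd = 156 − 2P and Qs = 4P + 36.
Before the tax: set 156 − 2P = 4P + 36 → P* = €20, Q* = 116.
With the tax collected from buyers, demand (in seller-price terms) shifts: Qd = 156 − 2(P + 27).
Solving gives Q = 80 with buyers paying €38 and producers receiving €11 (the €27 wedge).
The less price-elastic side of the market bears the larger share of a per-unit tax.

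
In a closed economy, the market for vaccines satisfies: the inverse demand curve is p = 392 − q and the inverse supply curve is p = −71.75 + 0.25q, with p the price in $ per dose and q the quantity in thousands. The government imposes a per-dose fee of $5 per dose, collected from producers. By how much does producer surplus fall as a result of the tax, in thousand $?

Rewrite in direct form: qd = 392 − p and qs = 4p + 287.
Before the tax: set 392 − p = 4p + 287 → p* = $21, q* = 371.
With the tax collected from producers, supply shifts: qs = 4(p − 5) + 287.
New equilibrium: buyers pay $25, producers receive $20, q = 367. (Wedge: pb − ps = 5.)
ΔPS is the trapezoid between Q = 367 and Q = 371 of height $1: ½ · (371 + 367) · 1 = $369.

Producer surplus falls by $369 thousand.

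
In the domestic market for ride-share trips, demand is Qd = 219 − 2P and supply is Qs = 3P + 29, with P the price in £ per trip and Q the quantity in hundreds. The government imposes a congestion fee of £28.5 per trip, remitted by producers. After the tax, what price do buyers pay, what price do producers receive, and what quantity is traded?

Buyers pay £55.1; producers receive £26.6; quantity = 108.8.

Without the tax, 219 − 2P = 3P + 29 gives 5P = 190, so P* = £38 and Q* = 143.
With the tax collected from producers, supply shifts: Qs = 3(P − 28.5) + 29.
New equilibrium: buyers pay £55.1, producers receive £26.6, Q = 108.8. (Wedge: Pb − Ps = 28.5.)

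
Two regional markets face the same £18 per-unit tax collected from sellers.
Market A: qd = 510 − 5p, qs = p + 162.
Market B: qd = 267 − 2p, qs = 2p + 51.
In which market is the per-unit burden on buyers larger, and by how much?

Market A: pre-tax p* = £58, q* = 220; post-tax q = 205; per-unit burden on buyers = £3.
Market B: pre-tax p* = £54, q* = 159; post-tax q = 141; per-unit burden on buyers = £9.
Difference: £3 vs £9 → market B is larger by £6.

Market B, by £6.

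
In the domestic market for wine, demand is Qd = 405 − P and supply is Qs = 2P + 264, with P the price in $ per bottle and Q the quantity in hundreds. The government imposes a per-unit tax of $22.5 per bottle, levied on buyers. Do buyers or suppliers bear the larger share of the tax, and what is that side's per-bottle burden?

Without the tax, 405 − P = 2P + 264 gives 3P = 141, so P* = $47 and Q* = 358.
With the tax collected from buyers, demand (in seller-price terms) shifts: Qd = 405 − (P + 22.5).
Solving gives Q = 343 with buyers paying $62 and suppliers receiving $39.5 (the $22.5 wedge).
Per-bottle burden: buyers $15, suppliers $7.5.
Buyers take the larger share because demand is less price-elastic here (demand slope 1 vs supply slope 2).
The less price-elastic side of the market bears the larger share of a per-unit tax.

Buyers bear the larger share: $15 per bottle.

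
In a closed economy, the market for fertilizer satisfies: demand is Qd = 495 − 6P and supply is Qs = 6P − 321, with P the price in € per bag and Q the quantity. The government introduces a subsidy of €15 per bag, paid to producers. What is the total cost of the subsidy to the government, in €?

Without the subsidy, 495 − 6P = 6P − 321 gives 12P = 816, so P* = €68 and Q* = 87.
With a per-unit subsidy paid to producers, each receives P + 15 per unit sold, so supply becomes Qs = 6(P + 15) − 321.
New equilibrium: buyers pay €60.5, producers receive €75.5, Q = 132. (Wedge: Pb − Ps = −15.)
Outlay = t · Q = 15 · 132 = €1980.

Government outlay = €1980.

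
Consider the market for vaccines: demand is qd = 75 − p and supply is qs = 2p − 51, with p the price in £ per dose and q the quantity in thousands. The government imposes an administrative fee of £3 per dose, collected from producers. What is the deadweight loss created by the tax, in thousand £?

Deadweight loss = £3 thousand.

Without the tax, 75 − p = 2p − 51 gives 3p = 126, so p* = £42 and q* = 33.
With the tax collected from producers, supply shifts: qs = 2(p − 3) − 51.
New equilibrium: buyers pay £44, producers receive £41, q = 31. (Wedge: pb − ps = 3.)
Quantity falls by |ΔQ| = |33 − 31| = 2.
DWL = ½ · t · |ΔQ| = ½ · 3 · 2 = £3.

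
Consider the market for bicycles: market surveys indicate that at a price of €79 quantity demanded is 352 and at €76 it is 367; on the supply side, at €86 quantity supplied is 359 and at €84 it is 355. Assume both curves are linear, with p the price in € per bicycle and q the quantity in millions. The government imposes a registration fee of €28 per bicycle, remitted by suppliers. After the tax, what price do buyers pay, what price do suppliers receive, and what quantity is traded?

Buyers pay €88; suppliers receive €60; quantity = 307.

Demand slope: (367 − 352)/(76 − 79) = -5, so qd = 747 − 5p.
Supply slope: (355 − 359)/(84 − 86) = 2, so qs = 2p + 187.
Before the tax: set 747 − 5p = 2p + 187 → p* = €80, q* = 347.
With the tax collected from suppliers, supply shifts: qs = 2(p − 28) + 187.
New equilibrium: buyers pay €88, suppliers receive €60, q = 307. (Wedge: pb − ps = 28.)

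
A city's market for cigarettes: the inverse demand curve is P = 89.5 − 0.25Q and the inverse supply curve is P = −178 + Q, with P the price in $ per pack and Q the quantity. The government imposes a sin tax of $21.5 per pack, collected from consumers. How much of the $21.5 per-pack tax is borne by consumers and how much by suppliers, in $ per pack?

Rewrite in direct form: Qd = 358 − 4P and Qs = P + 178.
Without the tax, 358 − 4P = P + 178 gives 5P = 180, so P* = $36 and Q* = 214.
With the tax collected from consumers, demand (in seller-price terms) shifts: Qd = 358 − 4(P + 21.5).
New equilibrium: consumers pay $40.3, suppliers receive $18.8, Q = 196.8. (Wedge: Pb − Ps = 21.5.)
Burden on consumers: $4.3; on suppliers: $17.2. (They sum to $21.5.)

Consumers bear $4.3 per pack; suppliers bear $17.2 per pack.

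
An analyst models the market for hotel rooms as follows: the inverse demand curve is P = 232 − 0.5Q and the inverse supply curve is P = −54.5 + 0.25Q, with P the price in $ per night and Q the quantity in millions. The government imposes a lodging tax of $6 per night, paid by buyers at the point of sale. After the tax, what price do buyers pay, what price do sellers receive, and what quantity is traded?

Inverting to Q(P) form: Qd = 464 − 2P; Qs = 4P + 218.
Without the tax, 464 − 2P = 4P + 218 gives 6P = 246, so P* = $41 and Q* = 382.
With the tax collected from buyers, demand (in seller-price terms) shifts: Qd = 464 − 2(P + 6).
Solving gives Q = 374 with buyers paying $45 and sellers receiving $39 (the $6 wedge).
The less price-elastic side of the market bears the larger share of a per-unit tax.

Buyers pay $45; sellers receive $39; quantity = 374.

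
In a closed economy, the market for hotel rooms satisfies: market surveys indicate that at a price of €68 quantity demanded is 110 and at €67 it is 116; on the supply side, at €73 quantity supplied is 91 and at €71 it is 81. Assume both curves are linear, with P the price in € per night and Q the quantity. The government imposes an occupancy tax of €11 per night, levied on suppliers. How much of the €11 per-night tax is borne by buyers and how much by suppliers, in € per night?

Buyers bear €5 per night; suppliers bear €6 per night.

Demand slope: (116 − 110)/(67 − 68) = -6, so Qd = 518 − 6P.
Supply slope: (81 − 91)/(71 − 73) = 5, so Qs = 5P − 274.
Before the tax: set 518 − 6P = 5P − 274 → P* = €72, Q* = 86.
With the tax collected from suppliers, supply shifts: Qs = 5(P − 11) − 274.
Solving gives Q = 56 with buyers paying €77 and suppliers receiving €66 (the €11 wedge).
Burden on buyers: €5; on suppliers: €6. (They sum to €11.)
The less price-elastic side of the market bears the larger share of a per-unit tax.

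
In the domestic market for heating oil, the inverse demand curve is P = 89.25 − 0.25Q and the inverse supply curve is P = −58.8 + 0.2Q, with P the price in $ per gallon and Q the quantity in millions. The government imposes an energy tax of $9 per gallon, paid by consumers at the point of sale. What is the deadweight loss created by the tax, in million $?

Deadweight loss = $90 million.

Inverting to Q(P) form: Qd = 357 − 4P; Qs = 5P + 294.
Without the tax, 357 − 4P = 5P + 294 gives 9P = 63, so P* = $7 and Q* = 329.
With the tax collected from consumers, demand (in seller-price terms) shifts: Qd = 357 − 4(P + 9).
New equilibrium: consumers pay $12, suppliers receive $3, Q = 309. (Wedge: Pb − Ps = 9.)
Quantity falls by |ΔQ| = |329 − 309| = 20.
DWL = ½ · t · |ΔQ| = ½ · 9 · 20 = $90.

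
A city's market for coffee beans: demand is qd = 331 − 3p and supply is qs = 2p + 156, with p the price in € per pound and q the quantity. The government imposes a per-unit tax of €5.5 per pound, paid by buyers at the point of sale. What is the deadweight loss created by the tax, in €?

Deadweight loss = €18.15.

Before the tax: set 331 − 3p = 2p + 156 → p* = €35, q* = 226.
With the tax collected from buyers, demand (in seller-price terms) shifts: qd = 331 − 3(p + 5.5).
New equilibrium: buyers pay €37.2, producers receive €31.7, q = 219.4. (Wedge: pb − ps = 5.5.)
Quantity falls by |ΔQ| = |226 − 219.4| = 6.6.
DWL = ½ · t · |ΔQ| = ½ · 5.5 · 6.6 = €18.15.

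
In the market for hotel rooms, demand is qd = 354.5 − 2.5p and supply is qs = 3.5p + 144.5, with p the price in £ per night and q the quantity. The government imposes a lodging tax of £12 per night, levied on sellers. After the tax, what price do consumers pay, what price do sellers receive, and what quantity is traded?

Consumers pay £42; sellers receive £30; quantity = 249.5.

Before the tax: set 354.5 − 2.5p = 3.5p + 144.5 → p* = £35, q* = 267.
With the tax collected from sellers, supply shifts: qs = 3.5(p − 12) + 144.5.
New equilibrium: consumers pay £42, sellers receive £30, q = 249.5. (Wedge: pb − ps = 12.)
The less price-elastic side of the market bears the larger share of a per-unit tax.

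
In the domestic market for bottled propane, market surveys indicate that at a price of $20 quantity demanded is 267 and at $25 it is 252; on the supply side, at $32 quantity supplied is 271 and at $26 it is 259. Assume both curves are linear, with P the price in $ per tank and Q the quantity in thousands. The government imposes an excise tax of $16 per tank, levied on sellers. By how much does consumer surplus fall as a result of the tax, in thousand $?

Demand slope: (252 − 267)/(25 − 20) = -3, so Qd = 327 − 3P.
Supply slope: (259 − 271)/(26 − 32) = 2, so Qs = 2P + 207.
Before the tax: set 327 − 3P = 2P + 207 → P* = $24, Q* = 255.
With the tax collected from sellers, supply shifts: Qs = 2(P − 16) + 207.
New equilibrium: consumers pay $30.4, sellers receive $14.4, Q = 235.8. (Wedge: Pb − Ps = 16.)
ΔCS is the trapezoid between Q = 235.8 and Q = 255 of height $6.4: ½ · (255 + 235.8) · 6.4 = $1570.56.

Consumer surplus falls by $1570.56 thousand.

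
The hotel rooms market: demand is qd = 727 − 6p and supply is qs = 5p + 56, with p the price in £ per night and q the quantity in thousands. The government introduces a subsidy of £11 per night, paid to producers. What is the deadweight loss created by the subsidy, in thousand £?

Before the subsidy: set 727 − 6p = 5p + 56 → p* = £61, q* = 361.
With a per-unit subsidy paid to producers, each receives p + 11 per unit sold, so supply becomes qs = 5(p + 11) + 56.
New equilibrium: consumers pay £56, producers receive £67, q = 391. (Wedge: pb − ps = −11.)
Quantity rises by |ΔQ| = |361 − 391| = 30.
DWL = ½ · t · |ΔQ| = ½ · 11 · 30 = £165.

Deadweight loss = £165 thousand.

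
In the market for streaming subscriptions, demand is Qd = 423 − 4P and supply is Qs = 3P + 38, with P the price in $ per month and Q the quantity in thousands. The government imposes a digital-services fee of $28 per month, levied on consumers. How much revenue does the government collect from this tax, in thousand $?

Tax revenue = $4340 thousand.

Before the tax: set 423 − 4P = 3P + 38 → P* = $55, Q* = 203.
With the tax collected from consumers, demand (in seller-price terms) shifts: Qd = 423 − 4(P + 28).
New equilibrium: consumers pay $67, suppliers receive $39, Q = 155. (Wedge: Pb − Ps = 28.)
Revenue = t · Q = 28 · 155 = $4340.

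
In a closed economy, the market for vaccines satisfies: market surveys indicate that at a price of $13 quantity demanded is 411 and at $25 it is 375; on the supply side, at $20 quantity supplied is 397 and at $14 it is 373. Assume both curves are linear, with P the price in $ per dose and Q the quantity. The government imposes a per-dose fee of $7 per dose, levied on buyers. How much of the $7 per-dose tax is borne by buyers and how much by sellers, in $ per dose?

Demand slope: (375 − 411)/(25 − 13) = -3, so Qd = 450 − 3P.
Supply slope: (373 − 397)/(14 − 20) = 4, so Qs = 4P + 317.
Without the tax, 450 − 3P = 4P + 317 gives 7P = 133, so P* = $19 and Q* = 393.
With the tax collected from buyers, demand (in seller-price terms) shifts: Qd = 450 − 3(P + 7).
Solving gives Q = 381 with buyers paying $23 and sellers receiving $16 (the $7 wedge).
Burden on buyers: $4; on sellers: $3. (They sum to $7.)
The less price-elastic side of the market bears the larger share of a per-unit tax.

Buyers bear $4 per dose; sellers bear $3 per dose.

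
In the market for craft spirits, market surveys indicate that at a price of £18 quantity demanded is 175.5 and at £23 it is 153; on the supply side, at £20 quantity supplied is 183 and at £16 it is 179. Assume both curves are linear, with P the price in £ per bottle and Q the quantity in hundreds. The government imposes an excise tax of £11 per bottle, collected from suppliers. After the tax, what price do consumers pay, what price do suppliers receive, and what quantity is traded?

Consumers pay £19; suppliers receive £8; quantity = 171.

Demand slope: (153 − 175.5)/(23 − 18) = -4.5, so Qd = 256.5 − 4.5P.
Supply slope: (179 − 183)/(16 − 20) = 1, so Qs = P + 163.
Before the tax: set 256.5 − 4.5P = P + 163 → P* = £17, Q* = 180.
With the tax collected from suppliers, supply shifts: Qs = (P − 11) + 163.
Solving gives Q = 171 with consumers paying £19 and suppliers receiving £8 (the £11 wedge).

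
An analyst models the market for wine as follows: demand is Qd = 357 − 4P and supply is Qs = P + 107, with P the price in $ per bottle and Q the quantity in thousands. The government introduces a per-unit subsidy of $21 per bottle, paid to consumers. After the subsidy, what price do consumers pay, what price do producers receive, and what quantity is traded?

Before the subsidy: set 357 − 4P = P + 107 → P* = $50, Q* = 157.
With a per-unit subsidy paid to consumers, each effectively pays P − 21, so demand becomes Qd = 357 − 4(P − 21).
New equilibrium: consumers pay $45.8, producers receive $66.8, Q = 173.8. (Wedge: Pb − Ps = −21.)

Consumers pay $45.8; producers receive $66.8; quantity = 173.8.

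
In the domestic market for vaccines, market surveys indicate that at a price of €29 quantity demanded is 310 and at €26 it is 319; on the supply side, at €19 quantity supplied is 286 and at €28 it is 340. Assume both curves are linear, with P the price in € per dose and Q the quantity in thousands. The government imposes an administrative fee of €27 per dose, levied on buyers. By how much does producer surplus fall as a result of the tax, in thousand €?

Producer surplus falls by €2655 thousand.

Demand slope: (319 − 310)/(26 − 29) = -3, so Qd = 397 − 3P.
Supply slope: (340 − 286)/(28 − 19) = 6, so Qs = 6P + 172.
Without the tax, 397 − 3P = 6P + 172 gives 9P = 225, so P* = €25 and Q* = 322.
With the tax collected from buyers, demand (in seller-price terms) shifts: Qd = 397 − 3(P + 27).
New equilibrium: buyers pay €43, sellers receive €16, Q = 268. (Wedge: Pb − Ps = 27.)
ΔPS is the trapezoid between Q = 268 and Q = 322 of height €9: ½ · (322 + 268) · 9 = €2655.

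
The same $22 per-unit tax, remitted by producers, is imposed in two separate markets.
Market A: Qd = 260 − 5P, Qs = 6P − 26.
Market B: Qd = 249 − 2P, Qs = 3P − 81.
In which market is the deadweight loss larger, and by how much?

Market A, by $369.6.

Market A: pre-tax P* = $26, Q* = 130; post-tax Q = 70; deadweight loss = $660.
Market B: pre-tax P* = $66, Q* = 117; post-tax Q = 90.6; deadweight loss = $290.4.
Difference: $660 vs $290.4 → market A is larger by $369.6.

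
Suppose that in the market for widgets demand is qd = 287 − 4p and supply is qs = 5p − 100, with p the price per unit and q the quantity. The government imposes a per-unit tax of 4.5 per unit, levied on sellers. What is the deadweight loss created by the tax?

Deadweight loss = 22.5.

Before the tax: set 287 − 4p = 5p − 100 → p* = 43, q* = 115.
With the tax collected from sellers, supply shifts: qs = 5(p − 4.5) − 100.
New equilibrium: consumers pay 45.5, sellers receive 41, q = 105. (Wedge: pb − ps = 4.5.)
Quantity falls by |ΔQ| = |115 − 105| = 10.
DWL = ½ · t · |ΔQ| = ½ · 4.5 · 10 = 22.5.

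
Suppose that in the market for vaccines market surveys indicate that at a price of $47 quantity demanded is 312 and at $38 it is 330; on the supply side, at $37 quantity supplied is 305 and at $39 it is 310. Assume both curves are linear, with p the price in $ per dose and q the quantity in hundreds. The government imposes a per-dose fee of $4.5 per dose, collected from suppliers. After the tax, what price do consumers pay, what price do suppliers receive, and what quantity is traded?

Consumers pay $45.5; suppliers receive $41; quantity = 315.

Demand slope: (330 − 312)/(38 − 47) = -2, so qd = 406 − 2p.
Supply slope: (310 − 305)/(39 − 37) = 2.5, so qs = 2.5p + 212.5.
Before the tax: set 406 − 2p = 2.5p + 212.5 → p* = $43, q* = 320.
With the tax collected from suppliers, supply shifts: qs = 2.5(p − 4.5) + 212.5.
New equilibrium: consumers pay $45.5, suppliers receive $41, q = 315. (Wedge: pb − ps = 4.5.)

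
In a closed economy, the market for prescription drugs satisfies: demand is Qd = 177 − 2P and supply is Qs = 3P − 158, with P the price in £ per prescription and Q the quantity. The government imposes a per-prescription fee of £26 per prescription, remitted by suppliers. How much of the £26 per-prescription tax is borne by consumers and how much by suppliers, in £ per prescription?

Before the tax: set 177 − 2P = 3P − 158 → P* = £67, Q* = 43.
With the tax collected from suppliers, supply shifts: Qs = 3(P − 26) − 158.
Solving gives Q = 11.8 with consumers paying £82.6 and suppliers receiving £56.6 (the £26 wedge).
Burden on consumers: £15.6; on suppliers: £10.4. (They sum to £26.)

Consumers bear £15.6 per prescription; suppliers bear £10.4 per prescription.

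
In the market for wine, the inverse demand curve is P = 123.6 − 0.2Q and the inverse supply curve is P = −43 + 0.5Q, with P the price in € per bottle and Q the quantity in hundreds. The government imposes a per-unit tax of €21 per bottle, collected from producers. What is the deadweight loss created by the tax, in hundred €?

Inverting to Q(P) form: Qd = 618 − 5P; Qs = 2P + 86.
Before the tax: set 618 − 5P = 2P + 86 → P* = €76, Q* = 238.
With the tax collected from producers, supply shifts: Qs = 2(P − 21) + 86.
New equilibrium: consumers pay €82, producers receive €61, Q = 208. (Wedge: Pb − Ps = 21.)
Quantity falls by |ΔQ| = |238 − 208| = 30.
DWL = ½ · t · |ΔQ| = ½ · 21 · 30 = €315.

Deadweight loss = €315 hundred.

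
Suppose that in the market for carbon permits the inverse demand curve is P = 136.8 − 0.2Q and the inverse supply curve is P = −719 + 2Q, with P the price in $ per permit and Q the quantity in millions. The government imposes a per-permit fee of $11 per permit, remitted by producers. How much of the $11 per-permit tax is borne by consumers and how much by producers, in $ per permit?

Consumers bear $1 per permit; producers bear $10 per permit.

Inverting to Q(P) form: Qd = 684 − 5P; Qs = 0.5P + 359.5.
Without the tax, 684 − 5P = 0.5P + 359.5 gives 5.5P = 324.5, so P* = $59 and Q* = 389.
With the tax collected from producers, supply shifts: Qs = 0.5(P − 11) + 359.5.
Solving gives Q = 384 with consumers paying $60 and producers receiving $49 (the $11 wedge).
Burden on consumers: $1; on producers: $10. (They sum to $11.)
The less price-elastic side of the market bears the larger share of a per-unit tax.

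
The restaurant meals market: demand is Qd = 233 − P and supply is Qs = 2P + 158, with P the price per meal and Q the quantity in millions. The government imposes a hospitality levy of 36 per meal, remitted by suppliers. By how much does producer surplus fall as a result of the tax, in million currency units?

Producer surplus falls by 2352 million.

Before the tax: set 233 − P = 2P + 158 → P* = 25, Q* = 208.
With the tax collected from suppliers, supply shifts: Qs = 2(P − 36) + 158.
Solving gives Q = 184 with consumers paying 49 and suppliers receiving 13 (the 36 wedge).
ΔPS is the trapezoid between Q = 184 and Q = 208 of height 12: ½ · (208 + 184) · 12 = 2352.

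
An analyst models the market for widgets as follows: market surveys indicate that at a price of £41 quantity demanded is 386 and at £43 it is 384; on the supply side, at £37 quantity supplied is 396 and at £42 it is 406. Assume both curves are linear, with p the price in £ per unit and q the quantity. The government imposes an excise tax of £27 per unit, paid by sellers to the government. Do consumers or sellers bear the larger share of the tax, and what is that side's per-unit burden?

Demand slope: (384 − 386)/(43 − 41) = -1, so qd = 427 − p.
Supply slope: (406 − 396)/(42 − 37) = 2, so qs = 2p + 322.
Before the tax: set 427 − p = 2p + 322 → p* = £35, q* = 392.
With the tax collected from sellers, supply shifts: qs = 2(p − 27) + 322.
Solving gives q = 374 with consumers paying £53 and sellers receiving £26 (the £27 wedge).
Per-unit burden: consumers £18, sellers £9.
Consumers take the larger share because demand is less price-elastic here (demand slope 1 vs supply slope 2).
The less price-elastic side of the market bears the larger share of a per-unit tax.

Consumers bear the larger share: £18 per unit.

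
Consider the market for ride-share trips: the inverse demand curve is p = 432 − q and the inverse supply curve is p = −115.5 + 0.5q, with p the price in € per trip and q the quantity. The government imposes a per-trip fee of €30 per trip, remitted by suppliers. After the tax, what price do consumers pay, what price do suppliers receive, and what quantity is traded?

Inverting to q(p) form: qd = 432 − p; qs = 2p + 231.
Without the tax, 432 − p = 2p + 231 gives 3p = 201, so p* = €67 and q* = 365.
With the tax collected from suppliers, supply shifts: qs = 2(p − 30) + 231.
Solving gives q = 345 with consumers paying €87 and suppliers receiving €57 (the €30 wedge).
The less price-elastic side of the market bears the larger share of a per-unit tax.

Consumers pay €87; suppliers receive €57; quantity = 345.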